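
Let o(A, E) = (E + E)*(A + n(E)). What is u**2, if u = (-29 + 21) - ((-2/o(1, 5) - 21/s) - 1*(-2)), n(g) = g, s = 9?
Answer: 52441/900 ≈ 58.268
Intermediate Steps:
o(A, E) = 2*E*(A + E) (o(A, E) = (E + E)*(A + E) = (2*E)*(A + E) = 2*E*(A + E))
u = -229/30 (u = (-29 + 21) - ((-2*1/(10*(1 + 5)) - 21/9) - 1*(-2)) = -8 - ((-2/(2*5*6) - 21*1/9) + 2) = -8 - ((-2/60 - 7/3) + 2) = -8 - ((-2*1/60 - 7/3) + 2) = -8 - ((-1/30 - 7/3) + 2) = -8 - (-71/30 + 2) = -8 - 1*(-11/30) = -8 + 11/30 = -229/30 ≈ -7.6333)
u**2 = (-229/30)**2 = 52441/900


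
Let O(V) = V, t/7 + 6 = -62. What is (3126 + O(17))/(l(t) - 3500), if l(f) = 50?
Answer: -3143/3450 ≈ -0.91101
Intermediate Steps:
t = -476 (t = -42 + 7*(-62) = -42 - 434 = -476)
(3126 + O(17))/(l(t) - 3500) = (3126 + 17)/(50 - 3500) = 3143/(-3450) = 3143*(-1/3450) = -3143/3450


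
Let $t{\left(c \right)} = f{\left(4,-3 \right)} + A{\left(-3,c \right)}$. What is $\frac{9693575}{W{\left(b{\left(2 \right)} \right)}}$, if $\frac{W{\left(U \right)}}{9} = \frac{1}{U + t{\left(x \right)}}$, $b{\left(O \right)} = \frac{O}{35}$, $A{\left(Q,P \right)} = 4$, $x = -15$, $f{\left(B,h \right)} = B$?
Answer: $\frac{182239210}{21} \approx 8.6781 \cdot 10^{6}$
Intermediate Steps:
$t{\left(c \right)} = 8$ ($t{\left(c \right)} = 4 + 4 = 8$)
$b{\left(O \right)} = \frac{O}{35}$ ($b{\left(O \right)} = O \frac{1}{35} = \frac{O}{35}$)
$W{\left(U \right)} = \frac{9}{8 + U}$ ($W{\left(U \right)} = \frac{9}{U + 8} = \frac{9}{8 + U}$)
$\frac{9693575}{W{\left(b{\left(2 \right)} \right)}} = \frac{9693575}{9 \frac{1}{8 + \frac{1}{35} \cdot 2}} = \frac{9693575}{9 \frac{1}{8 + \frac{2}{35}}} = \frac{9693575}{9 \frac{1}{\frac{282}{35}}} = \frac{9693575}{9 \cdot \frac{35}{282}} = \frac{9693575}{\frac{105}{94}} = 9693575 \cdot \frac{94}{105} = \frac{182239210}{21}$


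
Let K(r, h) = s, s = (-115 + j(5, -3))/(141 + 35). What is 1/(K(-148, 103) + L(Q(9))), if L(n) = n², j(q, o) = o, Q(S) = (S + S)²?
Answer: 88/9237829 ≈ 9.5260e-6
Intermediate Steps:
Q(S) = 4*S² (Q(S) = (2*S)² = 4*S²)
s = -59/88 (s = (-115 - 3)/(141 + 35) = -118/176 = -118*1/176 = -59/88 ≈ -0.67045)
K(r, h) = -59/88
1/(K(-148, 103) + L(Q(9))) = 1/(-59/88 + (4*9²)²) = 1/(-59/88 + (4*81)²) = 1/(-59/88 + 324²) = 1/(-59/88 + 104976) = 1/(9237829/88) = 88/9237829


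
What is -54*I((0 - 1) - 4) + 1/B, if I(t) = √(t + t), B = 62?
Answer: 1/62 - 54*I*√10 ≈ 0.016129 - 170.76*I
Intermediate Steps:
I(t) = √2*√t (I(t) = √(2*t) = √2*√t)
-54*I((0 - 1) - 4) + 1/B = -54*√2*√((0 - 1) - 4) + 1/62 = -54*√2*√(-1 - 4) + 1/62 = -54*√2*√(-5) + 1/62 = -54*√2*I*√5 + 1/62 = -54*I*√10 + 1/62 = 1/62 - 54*I*√10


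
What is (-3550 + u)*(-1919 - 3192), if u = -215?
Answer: 19242915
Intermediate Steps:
(-3550 + u)*(-1919 - 3192) = (-3550 - 215)*(-1919 - 3192) = -3765*(-5111) = 19242915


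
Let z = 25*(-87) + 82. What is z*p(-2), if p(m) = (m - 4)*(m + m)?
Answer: -50232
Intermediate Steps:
p(m) = 2*m*(-4 + m) (p(m) = (-4 + m)*(2*m) = 2*m*(-4 + m))
z = -2093 (z = -2175 + 82 = -2093)
z*p(-2) = -4186*(-2)*(-4 - 2) = -4186*(-2)*(-6) = -2093*24 = -50232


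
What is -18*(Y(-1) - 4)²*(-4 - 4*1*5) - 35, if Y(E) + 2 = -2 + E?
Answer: 34957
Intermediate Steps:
Y(E) = -4 + E (Y(E) = -2 + (-2 + E) = -4 + E)
-18*(Y(-1) - 4)²*(-4 - 4*1*5) - 35 = -18*((-4 - 1) - 4)²*(-4 - 4*1*5) - 35 = -18*(-5 - 4)²*(-4 - 4*5) - 35 = -18*(-9)²*(-4 - 20) - 35 = -1458*(-24) - 35 = -18*(-1944) - 35 = 34992 - 35 = 34957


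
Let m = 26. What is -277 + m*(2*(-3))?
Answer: -433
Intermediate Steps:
-277 + m*(2*(-3)) = -277 + 26*(2*(-3)) = -277 + 26*(-6) = -277 - 156 = -433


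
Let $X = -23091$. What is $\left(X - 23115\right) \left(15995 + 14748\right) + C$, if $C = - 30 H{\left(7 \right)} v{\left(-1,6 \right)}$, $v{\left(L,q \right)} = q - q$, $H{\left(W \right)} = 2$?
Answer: $-1420511058$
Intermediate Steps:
$v{\left(L,q \right)} = 0$
$C = 0$ ($C = \left(-30\right) 2 \cdot 0 = \left(-60\right) 0 = 0$)
$\left(X - 23115\right) \left(15995 + 14748\right) + C = \left(-23091 - 23115\right) \left(15995 + 14748\right) + 0 = \left(-46206\right) 30743 + 0 = -1420511058 + 0 = -1420511058$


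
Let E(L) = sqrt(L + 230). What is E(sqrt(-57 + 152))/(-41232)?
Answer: -sqrt(230 + sqrt(95))/41232 ≈ -0.00037553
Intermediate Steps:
E(L) = sqrt(230 + L)
E(sqrt(-57 + 152))/(-41232) = sqrt(230 + sqrt(-57 + 152))/(-41232) = sqrt(230 + sqrt(95))*(-1/41232) = -sqrt(230 + sqrt(95))/41232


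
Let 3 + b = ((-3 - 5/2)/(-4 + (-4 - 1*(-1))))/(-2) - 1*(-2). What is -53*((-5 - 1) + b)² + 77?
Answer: -2210629/784 ≈ -2819.7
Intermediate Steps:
b = -39/28 (b = -3 + (((-3 - 5/2)/(-4 + (-4 - 1*(-1))))/(-2) - 1*(-2)) = -3 + (((-3 - 5*½)/(-4 + (-4 + 1)))*(-½) + 2) = -3 + (((-3 - 5/2)/(-4 - 3))*(-½) + 2) = -3 + (-11/2/(-7)*(-½) + 2) = -3 + (-11/2*(-⅐)*(-½) + 2) = -3 + ((11/14)*(-½) + 2) = -3 + (-11/28 + 2) = -3 + 45/28 = -39/28 ≈ -1.3929)
-53*((-5 - 1) + b)² + 77 = -53*((-5 - 1) - 39/28)² + 77 = -53*(-6 - 39/28)² + 77 = -53*(-207/28)² + 77 = -53*42849/784 + 77 = -2270997/784 + 77 = -2210629/784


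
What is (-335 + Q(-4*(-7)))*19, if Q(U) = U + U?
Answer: -5301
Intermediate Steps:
Q(U) = 2*U
(-335 + Q(-4*(-7)))*19 = (-335 + 2*(-4*(-7)))*19 = (-335 + 2*28)*19 = (-335 + 56)*19 = -279*19 = -5301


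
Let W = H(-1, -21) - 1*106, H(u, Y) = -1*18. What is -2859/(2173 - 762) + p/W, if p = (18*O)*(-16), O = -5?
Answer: -596589/43741 ≈ -13.639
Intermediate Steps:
H(u, Y) = -18
W = -124 (W = -18 - 1*106 = -18 - 106 = -124)
p = 1440 (p = (18*(-5))*(-16) = -90*(-16) = 1440)
-2859/(2173 - 762) + p/W = -2859/(2173 - 762) + 1440/(-124) = -2859/1411 + 1440*(-1/124) = -2859*1/1411 - 360/31 = -2859/1411 - 360/31 = -596589/43741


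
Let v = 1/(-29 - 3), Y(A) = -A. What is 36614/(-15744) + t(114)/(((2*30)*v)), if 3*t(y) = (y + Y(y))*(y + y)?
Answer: -18307/7872 ≈ -2.3256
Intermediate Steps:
v = -1/32 (v = 1/(-32) = -1/32 ≈ -0.031250)
t(y) = 0 (t(y) = ((y - y)*(y + y))/3 = (0*(2*y))/3 = (⅓)*0 = 0)
36614/(-15744) + t(114)/(((2*30)*v)) = 36614/(-15744) + 0/(((2*30)*(-1/32))) = 36614*(-1/15744) + 0/((60*(-1/32))) = -18307/7872 + 0/(-15/8) = -18307/7872 + 0*(-8/15) = -18307/7872 + 0 = -18307/7872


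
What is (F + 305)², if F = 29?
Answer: 111556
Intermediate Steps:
(F + 305)² = (29 + 305)² = 334² = 111556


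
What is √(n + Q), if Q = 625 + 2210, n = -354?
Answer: √2481 ≈ 49.810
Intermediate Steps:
Q = 2835
√(n + Q) = √(-354 + 2835) = √2481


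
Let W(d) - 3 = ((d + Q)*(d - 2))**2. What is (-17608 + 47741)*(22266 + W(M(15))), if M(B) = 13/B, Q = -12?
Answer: 34213853310118/50625 ≈ 6.7583e+8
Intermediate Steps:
W(d) = 3 + (-12 + d)**2*(-2 + d)**2 (W(d) = 3 + ((d - 12)*(d - 2))**2 = 3 + ((-12 + d)*(-2 + d))**2 = 3 + (-12 + d)**2*(-2 + d)**2)
(-17608 + 47741)*(22266 + W(M(15))) = (-17608 + 47741)*(22266 + (3 + (-12 + 13/15)**2*(-2 + 13/15)**2)) = 30133*(22266 + (3 + (-12 + 13*(1/15))**2*(-2 + 13*(1/15))**2)) = 30133*(22266 + (3 + (-12 + 13/15)**2*(-2 + 13/15)**2)) = 30133*(22266 + (3 + (-167/15)**2*(-17/15)**2)) = 30133*(22266 + (3 + (27889/225)*(289/225))) = 30133*(22266 + (3 + 8059921/50625)) = 30133*(22266 + 8211796/50625) = 30133*(1135428046/50625) = 34213853310118/50625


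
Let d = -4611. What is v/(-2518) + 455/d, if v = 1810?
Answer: -4745800/5805249 ≈ -0.81750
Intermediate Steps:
v/(-2518) + 455/d = 1810/(-2518) + 455/(-4611) = 1810*(-1/2518) + 455*(-1/4611) = -905/1259 - 455/4611 = -4745800/5805249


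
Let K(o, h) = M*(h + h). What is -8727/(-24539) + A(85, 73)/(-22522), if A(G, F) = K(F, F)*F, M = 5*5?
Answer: -3170933528/276333679 ≈ -11.475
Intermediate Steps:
M = 25
K(o, h) = 50*h (K(o, h) = 25*(h + h) = 25*(2*h) = 50*h)
A(G, F) = 50*F² (A(G, F) = (50*F)*F = 50*F²)
-8727/(-24539) + A(85, 73)/(-22522) = -8727/(-24539) + (50*73²)/(-22522) = -8727*(-1/24539) + (50*5329)*(-1/22522) = 8727/24539 + 266450*(-1/22522) = 8727/24539 - 133225/11261 = -3170933528/276333679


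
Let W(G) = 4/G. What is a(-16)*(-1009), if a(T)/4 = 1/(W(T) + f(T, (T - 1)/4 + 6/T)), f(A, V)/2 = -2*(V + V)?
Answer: -16144/147 ≈ -109.82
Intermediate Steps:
f(A, V) = -8*V (f(A, V) = 2*(-2*(V + V)) = 2*(-4*V) = -8*V)
a(T) = 4/(2 - 44/T - 2*T) (a(T) = 4/(4/T - 8*((T - 1)/4 + 6/T)) = 4/(4/T - 8*((-1 + T)*(1/4) + 6/T)) = 4/(4/T - 8*((-1/4 + T/4) + 6/T)) = 4/(4/T - 8*(-1/4 + 6/T + T/4)) = 4/(4/T + (2 - 48/T - 2*T)) = 4/(2 - 44/T - 2*T))
a(-16)*(-1009) = -2*(-16)/(22 - 16*(-1 - 16))*(-1009) = -2*(-16)/(22 - 16*(-17))*(-1009) = -2*(-16)/(22 + 272)*(-1009) = -2*(-16)/294*(-1009) = -2*(-16)*1/294*(-1009) = (16/147)*(-1009) = -16144/147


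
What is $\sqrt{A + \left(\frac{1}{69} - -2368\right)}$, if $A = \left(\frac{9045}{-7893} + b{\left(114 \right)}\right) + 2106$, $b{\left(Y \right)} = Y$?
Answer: $\frac{2 \sqrt{4199075373822}}{60513} \approx 67.726$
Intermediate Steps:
$A = \frac{1945935}{877}$ ($A = \left(\frac{9045}{-7893} + 114\right) + 2106 = \left(9045 \left(- \frac{1}{7893}\right) + 114\right) + 2106 = \left(- \frac{1005}{877} + 114\right) + 2106 = \frac{98973}{877} + 2106 = \frac{1945935}{877} \approx 2218.9$)
$\sqrt{A + \left(\frac{1}{69} - -2368\right)} = \sqrt{\frac{1945935}{877} + \left(\frac{1}{69} - -2368\right)} = \sqrt{\frac{1945935}{877} + \left(\frac{1}{69} + 2368\right)} = \sqrt{\frac{1945935}{877} + \frac{163393}{69}} = \sqrt{\frac{277565176}{60513}} = \frac{2 \sqrt{4199075373822}}{60513}$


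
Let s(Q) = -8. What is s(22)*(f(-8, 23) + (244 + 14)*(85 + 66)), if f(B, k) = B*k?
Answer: -310192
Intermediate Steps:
s(22)*(f(-8, 23) + (244 + 14)*(85 + 66)) = -8*(-8*23 + (244 + 14)*(85 + 66)) = -8*(-184 + 258*151) = -8*(-184 + 38958) = -8*38774 = -310192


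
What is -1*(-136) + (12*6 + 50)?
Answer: 258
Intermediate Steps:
-1*(-136) + (12*6 + 50) = 136 + (72 + 50) = 136 + 122 = 258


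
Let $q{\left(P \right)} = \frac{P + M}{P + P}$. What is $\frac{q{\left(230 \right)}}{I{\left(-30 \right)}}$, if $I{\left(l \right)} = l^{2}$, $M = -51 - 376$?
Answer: $- \frac{197}{414000} \approx -0.00047585$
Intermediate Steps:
$M = -427$
$q{\left(P \right)} = \frac{-427 + P}{2 P}$ ($q{\left(P \right)} = \frac{P - 427}{P + P} = \frac{-427 + P}{2 P}$)
$\frac{q{\left(230 \right)}}{I{\left(-30 \right)}} = \frac{\frac{1}{2} \cdot \frac{1}{230} \left(-427 + 230\right)}{\left(-30\right)^{2}} = \frac{\frac{1}{2} \cdot \frac{1}{230} \left(-197\right)}{900} = \left(- \frac{197}{460}\right) \frac{1}{900} = - \frac{197}{414000}$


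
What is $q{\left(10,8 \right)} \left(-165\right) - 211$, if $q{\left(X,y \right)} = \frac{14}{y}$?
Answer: $- \frac{1999}{4} \approx -499.75$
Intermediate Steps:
$q{\left(10,8 \right)} \left(-165\right) - 211 = \frac{14}{8} \left(-165\right) - 211 = 14 \cdot \frac{1}{8} \left(-165\right) - 211 = \frac{7}{4} \left(-165\right) - 211 = - \frac{1155}{4} - 211 = - \frac{1999}{4}$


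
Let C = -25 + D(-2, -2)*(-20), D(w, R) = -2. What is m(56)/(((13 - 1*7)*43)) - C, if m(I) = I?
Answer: -1907/129 ≈ -14.783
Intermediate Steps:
C = 15 (C = -25 - 2*(-20) = -25 + 40 = 15)
m(56)/(((13 - 1*7)*43)) - C = 56/(((13 - 1*7)*43)) - 1*15 = 56/(((13 - 7)*43)) - 15 = 56/((6*43)) - 15 = 56/258 - 15 = 56*(1/258) - 15 = 28/129 - 15 = -1907/129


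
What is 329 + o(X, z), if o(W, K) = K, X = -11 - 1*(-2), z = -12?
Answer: 317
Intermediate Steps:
X = -9 (X = -11 + 2 = -9)
329 + o(X, z) = 329 - 12 = 317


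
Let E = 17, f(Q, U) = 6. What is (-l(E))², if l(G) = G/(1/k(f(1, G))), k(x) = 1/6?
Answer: 289/36 ≈ 8.0278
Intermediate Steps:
k(x) = ⅙
l(G) = G/6 (l(G) = G/(1/(⅙)) = G/6)
(-l(E))² = (-17/6)² = 289/36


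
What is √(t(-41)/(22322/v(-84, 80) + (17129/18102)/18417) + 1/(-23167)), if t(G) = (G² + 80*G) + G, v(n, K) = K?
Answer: I*√222835633704245468094322170409087/6157301214530527 ≈ 2.4244*I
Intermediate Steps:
t(G) = G² + 81*G
√(t(-41)/(22322/v(-84, 80) + (17129/18102)/18417) + 1/(-23167)) = √((-41*(81 - 41))/(22322/80 + (17129/18102)/18417) + 1/(-23167)) = √((-41*40)/(22322*(1/80) + (17129*(1/18102))*(1/18417)) - 1/23167) = √(-1640/(11161/40 + (2447/2586)*(1/18417)) - 1/23167) = √(-1640/(11161/40 + 2447/47626362) - 1/23167) = √(-1640/265778962081/952527240 - 1/23167) = √(-1640*952527240/265778962081 - 1/23167) = √(-1562144673600/265778962081 - 1/23167) = √(-36190471432253281/6157301214530527) = I*√222835633704245468094322170409087/6157301214530527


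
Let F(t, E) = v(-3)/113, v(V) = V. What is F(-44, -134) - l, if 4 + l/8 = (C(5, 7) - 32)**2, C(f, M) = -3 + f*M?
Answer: 3613/113 ≈ 31.973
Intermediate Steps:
C(f, M) = -3 + M*f
l = -32 (l = -32 + 8*((-3 + 7*5) - 32)**2 = -32 + 8*((-3 + 35) - 32)**2 = -32 + 8*(32 - 32)**2 = -32 + 8*0**2 = -32 + 8*0 = -32 + 0 = -32)
F(t, E) = -3/113
F(-44, -134) - l = -3/113 - 1*(-32) = -3/113 + 32 = 3613/113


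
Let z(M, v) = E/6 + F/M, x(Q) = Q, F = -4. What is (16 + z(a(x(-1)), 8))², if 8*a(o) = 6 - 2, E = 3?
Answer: 289/4 ≈ 72.250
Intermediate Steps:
a(o) = ½ (a(o) = (6 - 2)/8 = (⅛)*4 = ½)
z(M, v) = ½ - 4/M (z(M, v) = 3/6 - 4/M = 3*(⅙) - 4/M = ½ - 4/M)
(16 + z(a(x(-1)), 8))² = (16 + (-8 + ½)/(2*(½)))² = (16 + (½)*2*(-15/2))² = (16 - 15/2)² = (17/2)² = 289/4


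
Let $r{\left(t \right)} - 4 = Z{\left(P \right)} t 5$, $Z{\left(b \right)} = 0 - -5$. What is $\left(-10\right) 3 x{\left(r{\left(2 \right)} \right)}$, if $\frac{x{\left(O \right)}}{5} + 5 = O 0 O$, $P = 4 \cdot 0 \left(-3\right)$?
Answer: $750$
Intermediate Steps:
$P = 0$ ($P = 0 \left(-3\right) = 0$)
$Z{\left(b \right)} = 5$ ($Z{\left(b \right)} = 0 + 5 = 5$)
$r{\left(t \right)} = 4 + 25 t$ ($r{\left(t \right)} = 4 + 5 t 5 = 4 + 25 t$)
$x{\left(O \right)} = -25$ ($x{\left(O \right)} = -25 + 5 O 0 O = -25 + 5 \cdot 0 O = -25 + 5 \cdot 0 = -25 + 0 = -25$)
$\left(-10\right) 3 x{\left(r{\left(2 \right)} \right)} = \left(-10\right) 3 \left(-25\right) = \left(-30\right) \left(-25\right) = 750$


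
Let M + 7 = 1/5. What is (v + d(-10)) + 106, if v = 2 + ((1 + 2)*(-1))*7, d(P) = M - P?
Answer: 451/5 ≈ 90.200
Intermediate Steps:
M = -34/5 (M = -7 + 1/5 = -34/5 ≈ -6.8000)
d(P) = -34/5 - P
v = -19 (v = 2 + (3*(-1))*7 = 2 - 3*7 = 2 - 21 = -19)
(v + d(-10)) + 106 = (-19 + (-34/5 - 1*(-10))) + 106 = (-19 + (-34/5 + 10)) + 106 = (-19 + 16/5) + 106 = -79/5 + 106 = 451/5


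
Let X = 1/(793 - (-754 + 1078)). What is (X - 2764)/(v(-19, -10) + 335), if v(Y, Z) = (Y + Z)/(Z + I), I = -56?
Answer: -85556790/10383191 ≈ -8.2399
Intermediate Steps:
v(Y, Z) = (Y + Z)/(-56 + Z) (v(Y, Z) = (Y + Z)/(Z - 56) = (Y + Z)/(-56 + Z))
X = 1/469 (X = 1/(793 - 1*324) = 1/(793 - 324) = 1/469 ≈ 0.0021322)
(X - 2764)/(v(-19, -10) + 335) = (1/469 - 2764)/((-19 - 10)/(-56 - 10) + 335) = -1296315/(469*(-29/(-66) + 335)) = -1296315/(469*(-1/66*(-29) + 335)) = -1296315/(469*(29/66 + 335)) = -1296315/(469*22139/66) = -1296315/469*66/22139 = -85556790/10383191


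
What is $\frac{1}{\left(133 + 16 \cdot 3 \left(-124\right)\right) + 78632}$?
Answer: $\frac{1}{72813} \approx 1.3734 \cdot 10^{-5}$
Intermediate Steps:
$\frac{1}{\left(133 + 16 \cdot 3 \left(-124\right)\right) + 78632} = \frac{1}{\left(133 + 48 \left(-124\right)\right) + 78632} = \frac{1}{\left(133 - 5952\right) + 78632} = \frac{1}{-5819 + 78632} = \frac{1}{72813}$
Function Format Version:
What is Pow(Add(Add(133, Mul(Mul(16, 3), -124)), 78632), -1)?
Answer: Rational(1, 72813) ≈ 1.3734e-5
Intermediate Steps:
Pow(Add(Add(133, Mul(Mul(16, 3), -124)), 78632), -1) = Pow(Add(Add(133, Mul(48, -124)), 78632), -1) = Pow(Add(Add(133, -5952), 78632), -1) = Pow(Add(-5819, 78632), -1) = Pow(72813, -1) = Rational(1, 72813)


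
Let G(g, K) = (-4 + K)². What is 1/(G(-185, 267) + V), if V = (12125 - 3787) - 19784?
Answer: 1/57723 ≈ 1.7324e-5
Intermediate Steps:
V = -11446 (V = 8338 - 19784 = -11446)
1/(G(-185, 267) + V) = 1/((-4 + 267)² - 11446) = 1/(263² - 11446) = 1/(69169 - 11446) = 1/57723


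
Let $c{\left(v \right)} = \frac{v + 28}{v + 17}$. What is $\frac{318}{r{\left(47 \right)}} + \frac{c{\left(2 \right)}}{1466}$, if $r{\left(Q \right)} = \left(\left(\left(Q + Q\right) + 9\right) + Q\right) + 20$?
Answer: $\frac{2215668}{1183795} \approx 1.8717$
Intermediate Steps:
$c{\left(v \right)} = \frac{28 + v}{17 + v}$
$r{\left(Q \right)} = 29 + 3 Q$ ($r{\left(Q \right)} = \left(\left(2 Q + 9\right) + Q\right) + 20 = \left(\left(9 + 2 Q\right) + Q\right) + 20 = \left(9 + 3 Q\right) + 20 = 29 + 3 Q$)
$\frac{318}{r{\left(47 \right)}} + \frac{c{\left(2 \right)}}{1466} = \frac{318}{29 + 3 \cdot 47} + \frac{\frac{1}{17 + 2} \left(28 + 2\right)}{1466} = \frac{318}{29 + 141} + \frac{1}{19} \cdot 30 \cdot \frac{1}{1466} = \frac{318}{170} + \frac{1}{19} \cdot 30 \cdot \frac{1}{1466} = 318 \cdot \frac{1}{170} + \frac{30}{19} \cdot \frac{1}{1466} = \frac{159}{85} + \frac{15}{13927} = \frac{2215668}{1183795}$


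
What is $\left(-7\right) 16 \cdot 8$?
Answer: $-896$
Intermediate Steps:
$\left(-7\right) 16 \cdot 8 = \left(-112\right) 8 = -896$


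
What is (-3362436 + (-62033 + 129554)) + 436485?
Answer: -2858430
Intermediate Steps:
(-3362436 + (-62033 + 129554)) + 436485 = (-3362436 + 67521) + 436485 = -3294915 + 436485 = -2858430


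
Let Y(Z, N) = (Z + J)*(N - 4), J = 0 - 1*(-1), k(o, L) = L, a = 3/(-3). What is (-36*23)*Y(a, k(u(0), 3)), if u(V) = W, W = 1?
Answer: 0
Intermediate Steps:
a = -1 (a = 3*(-1/3) = -1)
u(V) = 1
J = 1 (J = 0 + 1 = 1)
Y(Z, N) = (1 + Z)*(-4 + N) (Y(Z, N) = (Z + 1)*(N - 4) = (1 + Z)*(-4 + N))
(-36*23)*Y(a, k(u(0), 3)) = (-36*23)*(-4 + 3 - 4*(-1) + 3*(-1)) = -828*(-4 + 3 + 4 - 3) = -828*0 = 0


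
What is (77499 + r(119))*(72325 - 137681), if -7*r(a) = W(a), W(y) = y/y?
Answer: -35455107152/7 ≈ -5.0650e+9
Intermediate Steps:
W(y) = 1
r(a) = -⅐ (r(a) = -⅐*1 = -⅐)
(77499 + r(119))*(72325 - 137681) = (77499 - ⅐)*(72325 - 137681) = (542492/7)*(-65356) = -35455107152/7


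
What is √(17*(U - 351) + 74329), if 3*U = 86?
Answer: 2*√154911/3 ≈ 262.39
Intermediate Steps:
U = 86/3 (U = (⅓)*86 = 86/3 ≈ 28.667)
√(17*(U - 351) + 74329) = √(17*(86/3 - 351) + 74329) = √(17*(-967/3) + 74329) = √(-16439/3 + 74329) = √(206548/3) = 2*√154911/3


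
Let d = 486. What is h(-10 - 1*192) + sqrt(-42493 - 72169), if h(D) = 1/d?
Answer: 1/486 + I*sqrt(114662) ≈ 0.0020576 + 338.62*I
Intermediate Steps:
h(D) = 1/486
h(-10 - 1*192) + sqrt(-42493 - 72169) = 1/486 + sqrt(-42493 - 72169) = 1/486 + sqrt(-114662) = 1/486 + I*sqrt(114662)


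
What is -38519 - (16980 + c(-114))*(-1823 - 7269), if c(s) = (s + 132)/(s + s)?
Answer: 2932515541/19 ≈ 1.5434e+8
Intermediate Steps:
c(s) = (132 + s)/(2*s) (c(s) = (132 + s)/((2*s)) = (132 + s)*(1/(2*s)) = (132 + s)/(2*s))
-38519 - (16980 + c(-114))*(-1823 - 7269) = -38519 - (16980 + (1/2)*(132 - 114)/(-114))*(-1823 - 7269) = -38519 - (16980 + (1/2)*(-1/114)*18)*(-9092) = -38519 - (16980 - 3/38)*(-9092) = -38519 - 645237*(-9092)/38 = -38519 - 1*(-2933247402/19) = -38519 + 2933247402/19 = 2932515541/19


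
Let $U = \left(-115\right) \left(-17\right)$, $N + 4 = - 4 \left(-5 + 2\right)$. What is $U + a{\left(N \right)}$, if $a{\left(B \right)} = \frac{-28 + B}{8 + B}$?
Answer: $\frac{7815}{4} \approx 1953.8$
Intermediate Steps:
$N = 8$ ($N = -4 - 4 \left(-5 + 2\right) = -4 - -12 = -4 + 12 = 8$)
$a{\left(B \right)} = \frac{-28 + B}{8 + B}$
$U = 1955$
$U + a{\left(N \right)} = 1955 + \frac{-28 + 8}{8 + 8} = 1955 + \frac{1}{16} \left(-20\right) = 1955 - \frac{5}{4} = \frac{7815}{4}$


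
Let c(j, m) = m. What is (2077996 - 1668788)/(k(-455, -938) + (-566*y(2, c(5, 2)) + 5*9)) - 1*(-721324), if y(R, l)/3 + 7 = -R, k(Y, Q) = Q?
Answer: 10379540244/14389 ≈ 7.2135e+5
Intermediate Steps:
y(R, l) = -21 - 3*R (y(R, l) = -21 + 3*(-R) = -21 - 3*R)
(2077996 - 1668788)/(k(-455, -938) + (-566*y(2, c(5, 2)) + 5*9)) - 1*(-721324) = (2077996 - 1668788)/(-938 + (-566*(-21 - 3*2) + 5*9)) - 1*(-721324) = 409208/(-938 + (-566*(-21 - 6) + 45)) + 721324 = 409208/(-938 + (-566*(-27) + 45)) + 721324 = 409208/(-938 + (15282 + 45)) + 721324 = 409208/(-938 + 15327) + 721324 = 409208/14389 + 721324 = 10379540244/14389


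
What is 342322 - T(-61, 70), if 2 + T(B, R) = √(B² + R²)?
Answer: 342324 - √8621 ≈ 3.4223e+5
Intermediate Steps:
T(B, R) = -2 + √(B² + R²)
342322 - T(-61, 70) = 342322 - (-2 + √((-61)² + 70²)) = 342322 - (-2 + √(3721 + 4900)) = 342322 - (-2 + √8621) = 342322 + (2 - √8621) = 342324 - √8621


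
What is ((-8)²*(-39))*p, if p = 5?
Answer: -12480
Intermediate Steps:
((-8)²*(-39))*p = ((-8)²*(-39))*5 = (64*(-39))*5 = -2496*5 = -12480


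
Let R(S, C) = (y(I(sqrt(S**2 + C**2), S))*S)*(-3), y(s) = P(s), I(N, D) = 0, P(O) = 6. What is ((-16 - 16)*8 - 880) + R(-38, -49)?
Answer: -452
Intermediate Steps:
y(s) = 6
R(S, C) = -18*S (R(S, C) = (6*S)*(-3) = -18*S)
((-16 - 16)*8 - 880) + R(-38, -49) = ((-16 - 16)*8 - 880) - 18*(-38) = (-32*8 - 880) + 684 = (-256 - 880) + 684 = -1136 + 684 = -452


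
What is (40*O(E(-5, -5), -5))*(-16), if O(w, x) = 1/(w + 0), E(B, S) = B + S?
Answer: 64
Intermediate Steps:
O(w, x) = 1/w
(40*O(E(-5, -5), -5))*(-16) = (40/(-5 - 5))*(-16) = (40/(-10))*(-16) = (40*(-1/10))*(-16) = -4*(-16) = 64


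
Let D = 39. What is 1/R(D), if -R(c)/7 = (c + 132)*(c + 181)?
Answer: -1/263340 ≈ -3.7974e-6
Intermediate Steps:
R(c) = -7*(132 + c)*(181 + c) (R(c) = -7*(c + 132)*(c + 181) = -7*(132 + c)*(181 + c))
1/R(D) = 1/(-167244 - 2191*39 - 7*39²) = 1/(-167244 - 85449 - 7*1521) = 1/(-167244 - 85449 - 10647) = 1/(-263340) = -1/263340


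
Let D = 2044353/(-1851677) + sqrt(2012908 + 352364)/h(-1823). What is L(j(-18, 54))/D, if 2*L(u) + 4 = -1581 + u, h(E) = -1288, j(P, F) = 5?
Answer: -29530490162196047920/7002799520762319 + 2367385527054681340*sqrt(182)/7002799520762319 ≈ 343.76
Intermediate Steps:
L(u) = -1585/2 + u/2 (L(u) = -2 + (-1581 + u)/2 = -2 + (-1581/2 + u/2) = -1585/2 + u/2)
D = -2044353/1851677 - 57*sqrt(182)/644 (D = 2044353/(-1851677) + sqrt(2012908 + 352364)/(-1288) = 2044353*(-1/1851677) + sqrt(2365272)*(-1/1288) = -2044353/1851677 + (114*sqrt(182))*(-1/1288) = -2044353/1851677 - 57*sqrt(182)/644 ≈ -2.2981)
L(j(-18, 54))/D = (-1585/2 + (1/2)*5)/(-2044353/1851677 - 57*sqrt(182)/644) = (-1585/2 + 5/2)/(-2044353/1851677 - 57*sqrt(182)/644) = -790/(-2044353/1851677 - 57*sqrt(182)/644)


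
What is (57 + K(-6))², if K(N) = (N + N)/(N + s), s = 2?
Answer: 3600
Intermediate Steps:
K(N) = 2*N/(2 + N) (K(N) = (N + N)/(N + 2) = (2*N)/(2 + N) = 2*N/(2 + N))
(57 + K(-6))² = (57 + 2*(-6)/(2 - 6))² = (57 + 2*(-6)/(-4))² = (57 + 2*(-6)*(-¼))² = (57 + 3)² = 60² = 3600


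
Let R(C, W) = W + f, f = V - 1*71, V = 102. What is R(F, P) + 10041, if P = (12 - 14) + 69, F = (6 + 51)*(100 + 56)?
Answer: 10139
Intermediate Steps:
F = 8892 (F = 57*156 = 8892)
P = 67 (P = -2 + 69 = 67)
f = 31 (f = 102 - 1*71 = 102 - 71 = 31)
R(C, W) = 31 + W (R(C, W) = W + 31 = 31 + W)
R(F, P) + 10041 = (31 + 67) + 10041 = 98 + 10041 = 10139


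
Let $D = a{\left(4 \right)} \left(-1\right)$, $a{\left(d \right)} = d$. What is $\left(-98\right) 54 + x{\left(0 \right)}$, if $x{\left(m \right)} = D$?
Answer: $-5296$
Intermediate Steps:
$D = -4$ ($D = 4 \left(-1\right) = -4$)
$x{\left(m \right)} = -4$
$\left(-98\right) 54 + x{\left(0 \right)} = \left(-98\right) 54 - 4 = -5292 - 4 = -5296$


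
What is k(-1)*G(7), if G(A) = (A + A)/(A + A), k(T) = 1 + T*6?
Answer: -5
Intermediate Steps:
k(T) = 1 + 6*T
G(A) = 1 (G(A) = (2*A)/((2*A)) = (2*A)*(1/(2*A)) = 1)
k(-1)*G(7) = (1 + 6*(-1))*1 = (1 - 6)*1 = -5*1 = -5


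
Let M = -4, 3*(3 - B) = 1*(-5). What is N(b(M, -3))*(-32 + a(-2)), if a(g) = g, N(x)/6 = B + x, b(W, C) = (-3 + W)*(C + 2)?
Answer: -2380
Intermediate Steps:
B = 14/3 (B = 3 - (-5)/3 = 3 - 1/3*(-5) = 3 + 5/3 = 14/3 ≈ 4.6667)
b(W, C) = (-3 + W)*(2 + C)
N(x) = 28 + 6*x (N(x) = 6*(14/3 + x) = 28 + 6*x)
N(b(M, -3))*(-32 + a(-2)) = (28 + 6*(-6 - 3*(-3) + 2*(-4) - 3*(-4)))*(-32 - 2) = (28 + 6*(-6 + 9 - 8 + 12))*(-34) = (28 + 6*7)*(-34) = (28 + 42)*(-34) = 70*(-34) = -2380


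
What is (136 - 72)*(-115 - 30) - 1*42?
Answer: -9322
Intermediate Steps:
(136 - 72)*(-115 - 30) - 1*42 = 64*(-145) - 42 = -9280 - 42 = -9322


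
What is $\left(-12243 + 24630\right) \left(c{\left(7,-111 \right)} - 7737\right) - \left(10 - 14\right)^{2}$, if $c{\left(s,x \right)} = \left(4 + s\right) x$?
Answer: $-110962762$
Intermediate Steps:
$c{\left(s,x \right)} = x \left(4 + s\right)$
$\left(-12243 + 24630\right) \left(c{\left(7,-111 \right)} - 7737\right) - \left(10 - 14\right)^{2} = \left(-12243 + 24630\right) \left(- 111 \left(4 + 7\right) - 7737\right) - \left(10 - 14\right)^{2} = 12387 \left(\left(-111\right) 11 - 7737\right) - \left(-4\right)^{2} = 12387 \left(-1221 - 7737\right) - 16 = 12387 \left(-8958\right) - 16 = -110962746 - 16 = -110962762$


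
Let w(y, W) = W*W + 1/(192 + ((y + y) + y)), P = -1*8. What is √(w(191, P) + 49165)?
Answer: √3201115810/255 ≈ 221.88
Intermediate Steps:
P = -8
w(y, W) = W² + 1/(192 + 3*y) (w(y, W) = W² + 1/(192 + (2*y + y)) = W² + 1/(192 + 3*y))
√(w(191, P) + 49165) = √((⅓ + 64*(-8)² + 191*(-8)²)/(64 + 191) + 49165) = √((⅓ + 64*64 + 191*64)/255 + 49165) = √((⅓ + 4096 + 12224)/255 + 49165) = √((1/255)*(48961/3) + 49165) = √(48961/765 + 49165) = √(37660186/765) = √3201115810/255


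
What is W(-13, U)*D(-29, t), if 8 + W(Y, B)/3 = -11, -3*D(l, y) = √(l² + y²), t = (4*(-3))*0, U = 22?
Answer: 551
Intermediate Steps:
t = 0 (t = -12*0 = 0)
D(l, y) = -√(l² + y²)/3
W(Y, B) = -57 (W(Y, B) = -24 + 3*(-11) = -24 - 33 = -57)
W(-13, U)*D(-29, t) = -(-19)*√((-29)² + 0²) = -(-19)*√(841 + 0) = -(-19)*√841 = -(-19)*29 = -57*(-29/3) = 551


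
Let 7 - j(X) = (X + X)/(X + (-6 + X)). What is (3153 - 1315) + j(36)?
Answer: 20283/11 ≈ 1843.9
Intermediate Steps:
j(X) = 7 - 2*X/(-6 + 2*X) (j(X) = 7 - (X + X)/(X + (-6 + X)) = 7 - 2*X/(-6 + 2*X))
(3153 - 1315) + j(36) = (3153 - 1315) + 3*(-7 + 2*36)/(-3 + 36) = 1838 + 3*(-7 + 72)/33 = 1838 + 3*(1/33)*65 = 1838 + 65/11 = 20283/11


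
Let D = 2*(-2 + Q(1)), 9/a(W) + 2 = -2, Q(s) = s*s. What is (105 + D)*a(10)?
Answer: -927/4 ≈ -231.75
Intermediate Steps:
Q(s) = s²
a(W) = -9/4 (a(W) = 9/(-2 - 2) = 9/(-4) = 9*(-¼) = -9/4)
D = -2 (D = 2*(-2 + 1²) = 2*(-2 + 1) = 2*(-1) = -2)
(105 + D)*a(10) = (105 - 2)*(-9/4) = 103*(-9/4) = -927/4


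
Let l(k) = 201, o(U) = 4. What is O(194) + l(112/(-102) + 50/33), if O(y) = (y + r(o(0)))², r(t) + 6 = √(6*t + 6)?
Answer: 35575 + 376*√30 ≈ 37634.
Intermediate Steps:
r(t) = -6 + √(6 + 6*t) (r(t) = -6 + √(6*t + 6) = -6 + √(6 + 6*t))
O(y) = (-6 + y + √30)² (O(y) = (y + (-6 + √(6 + 6*4)))² = (y + (-6 + √(6 + 24)))² = (y + (-6 + √30))² = (-6 + y + √30)²)
O(194) + l(112/(-102) + 50/33) = (-6 + 194 + √30)² + 201 = (188 + √30)² + 201 = 201 + (188 + √30)²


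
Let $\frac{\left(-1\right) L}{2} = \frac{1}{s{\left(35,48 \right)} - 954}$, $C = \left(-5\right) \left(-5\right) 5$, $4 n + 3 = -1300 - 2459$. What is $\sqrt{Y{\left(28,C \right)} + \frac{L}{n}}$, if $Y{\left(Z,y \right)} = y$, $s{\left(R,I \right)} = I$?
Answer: $\frac{\sqrt{10084200930771}}{284031} \approx 11.18$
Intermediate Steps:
$n = - \frac{1881}{2}$ ($n = - \frac{3}{4} + \frac{-1300 - 2459}{4} = - \frac{3}{4} + \frac{1}{4} \left(-3759\right) = - \frac{3}{4} - \frac{3759}{4} = - \frac{1881}{2} \approx -940.5$)
$C = 125$ ($C = 25 \cdot 5 = 125$)
$L = \frac{1}{453}$ ($L = - \frac{2}{48 - 954} = - \frac{2}{-906} = \left(-2\right) \left(- \frac{1}{906}\right) = \frac{1}{453} \approx 0.0022075$)
$\sqrt{Y{\left(28,C \right)} + \frac{L}{n}} = \sqrt{125 + \frac{1}{453 \left(- \frac{1881}{2}\right)}} = \sqrt{125 + \frac{1}{453} \left(- \frac{2}{1881}\right)} = \sqrt{125 - \frac{2}{852093}} = \sqrt{\frac{106511623}{852093}} = \frac{\sqrt{10084200930771}}{284031}$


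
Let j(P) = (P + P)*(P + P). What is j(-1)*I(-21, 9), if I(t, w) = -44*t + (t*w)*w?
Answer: -3108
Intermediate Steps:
j(P) = 4*P**2 (j(P) = (2*P)*(2*P) = 4*P**2)
I(t, w) = -44*t + t*w**2
j(-1)*I(-21, 9) = (4*(-1)**2)*(-21*(-44 + 9**2)) = (4*1)*(-21*(-44 + 81)) = 4*(-21*37) = 4*(-777) = -3108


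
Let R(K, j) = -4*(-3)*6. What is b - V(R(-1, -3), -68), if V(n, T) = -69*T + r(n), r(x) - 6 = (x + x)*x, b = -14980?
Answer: -30046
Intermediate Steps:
r(x) = 6 + 2*x² (r(x) = 6 + (x + x)*x = 6 + (2*x)*x = 6 + 2*x²)
R(K, j) = 72 (R(K, j) = 12*6 = 72)
V(n, T) = 6 - 69*T + 2*n² (V(n, T) = -69*T + (6 + 2*n²) = 6 - 69*T + 2*n²)
b - V(R(-1, -3), -68) = -14980 - (6 - 69*(-68) + 2*72²) = -14980 - (6 + 4692 + 2*5184) = -14980 - (6 + 4692 + 10368) = -14980 - 1*15066 = -14980 - 15066 = -30046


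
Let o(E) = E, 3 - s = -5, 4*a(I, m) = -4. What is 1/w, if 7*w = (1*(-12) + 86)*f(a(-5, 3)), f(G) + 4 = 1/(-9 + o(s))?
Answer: -7/370 ≈ -0.018919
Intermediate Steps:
a(I, m) = -1 (a(I, m) = (1/4)*(-4) = -1)
s = 8 (s = 3 - 1*(-5) = 3 + 5 = 8)
f(G) = -5 (f(G) = -4 + 1/(-9 + 8) = -4 + 1/(-1) = -4 - 1 = -5)
w = -370/7 (w = ((1*(-12) + 86)*(-5))/7 = ((-12 + 86)*(-5))/7 = (74*(-5))/7 = (1/7)*(-370) = -370/7 ≈ -52.857)
1/w = 1/(-370/7) = -7/370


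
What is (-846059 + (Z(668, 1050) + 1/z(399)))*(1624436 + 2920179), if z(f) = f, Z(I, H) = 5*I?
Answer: -1528103525321200/399 ≈ -3.8298e+12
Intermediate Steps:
(-846059 + (Z(668, 1050) + 1/z(399)))*(1624436 + 2920179) = (-846059 + (5*668 + 1/399))*(1624436 + 2920179) = (-846059 + (3340 + 1/399))*4544615 = (-846059 + 1332661/399)*4544615 = -336244880/399*4544615 = -1528103525321200/399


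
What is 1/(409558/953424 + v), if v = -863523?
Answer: -476712/411651571597 ≈ -1.1580e-6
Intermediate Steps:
1/(409558/953424 + v) = 1/(409558/953424 - 863523) = 1/(409558*(1/953424) - 863523) = 1/(204779/476712 - 863523) = 1/(-411651571597/476712) = -476712/411651571597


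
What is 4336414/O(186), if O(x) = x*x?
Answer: 2168207/17298 ≈ 125.34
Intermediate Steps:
O(x) = x²
4336414/O(186) = 4336414/(186²) = 4336414/34596 = 4336414*(1/34596) = 2168207/17298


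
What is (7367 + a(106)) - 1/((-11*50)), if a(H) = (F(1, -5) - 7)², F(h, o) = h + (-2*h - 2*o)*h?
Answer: 4054051/550 ≈ 7371.0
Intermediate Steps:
F(h, o) = h + h*(-2*h - 2*o)
a(H) = 4 (a(H) = (1*(1 - 2*1 - 2*(-5)) - 7)² = (1*(1 - 2 + 10) - 7)² = (1*9 - 7)² = (9 - 7)² = 2² = 4)
(7367 + a(106)) - 1/((-11*50)) = (7367 + 4) - 1/((-11*50)) = 7371 - 1/(-550) = 7371 - 1*(-1/550) = 7371 + 1/550 = 4054051/550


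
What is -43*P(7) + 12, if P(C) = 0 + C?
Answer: -289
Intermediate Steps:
P(C) = C
-43*P(7) + 12 = -43*7 + 12 = -301 + 12 = -289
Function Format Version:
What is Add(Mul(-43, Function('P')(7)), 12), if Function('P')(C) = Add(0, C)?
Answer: -289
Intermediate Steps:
Function('P')(C) = C
Add(Mul(-43, Function('P')(7)), 12) = Add(Mul(-43, 7), 12) = Add(-301, 12) = -289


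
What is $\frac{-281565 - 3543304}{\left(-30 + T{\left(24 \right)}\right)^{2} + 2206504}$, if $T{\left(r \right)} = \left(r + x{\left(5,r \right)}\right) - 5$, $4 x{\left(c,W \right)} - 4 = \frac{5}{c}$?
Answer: $- \frac{61197904}{35305585} \approx -1.7334$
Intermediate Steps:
$x{\left(c,W \right)} = 1 + \frac{5}{4 c}$ ($x{\left(c,W \right)} = 1 + \frac{5 \frac{1}{c}}{4} = 1 + \frac{5}{4 c}$)
$T{\left(r \right)} = - \frac{15}{4} + r$ ($T{\left(r \right)} = \left(r + \frac{\frac{5}{4} + 5}{5}\right) - 5 = \left(r + \frac{1}{5} \cdot \frac{25}{4}\right) - 5 = \left(r + \frac{5}{4}\right) - 5 = \left(\frac{5}{4} + r\right) - 5 = - \frac{15}{4} + r$)
$\frac{-281565 - 3543304}{\left(-30 + T{\left(24 \right)}\right)^{2} + 2206504} = \frac{-281565 - 3543304}{\left(-30 + \left(- \frac{15}{4} + 24\right)\right)^{2} + 2206504} = - \frac{3824869}{\left(-30 + \frac{81}{4}\right)^{2} + 2206504} = - \frac{3824869}{\left(- \frac{39}{4}\right)^{2} + 2206504} = - \frac{3824869}{\frac{1521}{16} + 2206504} = - \frac{3824869}{\frac{35305585}{16}} = \left(-3824869\right) \frac{16}{35305585} = - \frac{61197904}{35305585}$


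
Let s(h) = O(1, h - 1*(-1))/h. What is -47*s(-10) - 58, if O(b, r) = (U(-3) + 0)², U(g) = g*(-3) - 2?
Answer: 1723/10 ≈ 172.30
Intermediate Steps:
U(g) = -2 - 3*g (U(g) = -3*g - 2 = -2 - 3*g)
O(b, r) = 49 (O(b, r) = ((-2 - 3*(-3)) + 0)² = ((-2 + 9) + 0)² = (7 + 0)² = 7² = 49)
s(h) = 49/h
-47*s(-10) - 58 = -2303/(-10) - 58 = -2303*(-1)/10 - 58 = -47*(-49/10) - 58 = 2303/10 - 58 = 1723/10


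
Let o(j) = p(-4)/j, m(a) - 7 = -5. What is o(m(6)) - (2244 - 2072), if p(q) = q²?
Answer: -164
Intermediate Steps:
m(a) = 2 (m(a) = 7 - 5 = 2)
o(j) = 16/j (o(j) = (-4)²/j = 16/j)
o(m(6)) - (2244 - 2072) = 16/2 - (2244 - 2072) = 16*(½) - 1*172 = 8 - 172 = -164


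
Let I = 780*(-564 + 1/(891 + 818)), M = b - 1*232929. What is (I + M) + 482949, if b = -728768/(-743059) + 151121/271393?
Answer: -65446195863060972073/344638668118583 ≈ -1.8990e+5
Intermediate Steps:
b = 310074352963/201661011187 (b = -728768*(-1/743059) + 151121*(1/271393) = 728768/743059 + 151121/271393 = 310074352963/201661011187 ≈ 1.5376)
M = -46972387600423760/201661011187 (M = 310074352963/201661011187 - 1*232929 = 310074352963/201661011187 - 232929 = -46972387600423760/201661011187 ≈ -2.3293e+5)
I = -751822500/1709 (I = 780*(-564 + 1/1709) = 780*(-963875/1709) = -751822500/1709 ≈ -4.3992e+5)
(I + M) + 482949 = (-751822500/1709 - 46972387600423760/201661011187) + 482949 = -231889095992262513340/344638668118583 + 482949 = -65446195863060972073/344638668118583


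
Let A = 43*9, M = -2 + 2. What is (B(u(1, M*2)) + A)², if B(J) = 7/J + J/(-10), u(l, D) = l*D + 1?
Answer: 15515721/100 ≈ 1.5516e+5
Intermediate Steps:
M = 0
A = 387
u(l, D) = 1 + D*l (u(l, D) = D*l + 1 = 1 + D*l)
B(J) = 7/J - J/10 (B(J) = 7/J + J*(-⅒) = 7/J - J/10)
(B(u(1, M*2)) + A)² = ((7/(1 + (0*2)*1) - (1 + (0*2)*1)/10) + 387)² = ((7/(1 + 0*1) - (1 + 0*1)/10) + 387)² = ((7/(1 + 0) - (1 + 0)/10) + 387)² = ((7/1 - ⅒*1) + 387)² = ((7*1 - ⅒) + 387)² = ((7 - ⅒) + 387)² = (69/10 + 387)² = (3939/10)² = 15515721/100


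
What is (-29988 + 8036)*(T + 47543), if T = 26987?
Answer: -1636082560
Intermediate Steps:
(-29988 + 8036)*(T + 47543) = (-29988 + 8036)*(26987 + 47543) = -21952*74530 = -1636082560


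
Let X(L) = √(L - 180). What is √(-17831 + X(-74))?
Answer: √(-17831 + I*√254) ≈ 0.0597 + 133.53*I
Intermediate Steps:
X(L) = √(-180 + L)
√(-17831 + X(-74)) = √(-17831 + √(-180 - 74)) = √(-17831 + √(-254)) = √(-17831 + I*√254)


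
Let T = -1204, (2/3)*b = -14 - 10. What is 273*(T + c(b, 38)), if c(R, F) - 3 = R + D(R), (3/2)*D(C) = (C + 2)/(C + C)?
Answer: -6077071/18 ≈ -3.3762e+5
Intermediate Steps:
b = -36 (b = 3*(-14 - 10)/2 = (3/2)*(-24) = -36)
D(C) = (2 + C)/(3*C) (D(C) = 2*((C + 2)/(C + C))/3 = 2*((2 + C)/((2*C)))/3 = 2*((2 + C)*(1/(2*C)))/3 = 2*((2 + C)/(2*C))/3 = (2 + C)/(3*C))
c(R, F) = 3 + R + (2 + R)/(3*R) (c(R, F) = 3 + (R + (2 + R)/(3*R)) = 3 + R + (2 + R)/(3*R))
273*(T + c(b, 38)) = 273*(-1204 + (10/3 - 36 + (⅔)/(-36))) = 273*(-1204 + (10/3 - 36 + (⅔)*(-1/36))) = 273*(-1204 + (10/3 - 36 - 1/54)) = 273*(-1204 - 1765/54) = 273*(-66781/54) = -6077071/18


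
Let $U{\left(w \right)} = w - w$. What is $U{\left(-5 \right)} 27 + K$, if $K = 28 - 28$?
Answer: $0$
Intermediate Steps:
$U{\left(w \right)} = 0$
$K = 0$ ($K = 28 - 28 = 0$)
$U{\left(-5 \right)} 27 + K = 0 \cdot 27 + 0 = 0 + 0 = 0$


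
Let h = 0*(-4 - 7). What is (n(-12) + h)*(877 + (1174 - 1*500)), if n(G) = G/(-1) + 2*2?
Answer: 24816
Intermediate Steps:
n(G) = 4 - G (n(G) = G*(-1) + 4 = -G + 4 = 4 - G)
h = 0 (h = 0*(-11) = 0)
(n(-12) + h)*(877 + (1174 - 1*500)) = ((4 - 1*(-12)) + 0)*(877 + (1174 - 1*500)) = ((4 + 12) + 0)*(877 + (1174 - 500)) = (16 + 0)*(877 + 674) = 16*1551 = 24816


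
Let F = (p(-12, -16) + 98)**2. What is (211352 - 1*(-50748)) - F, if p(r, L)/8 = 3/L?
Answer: 1011151/4 ≈ 2.5279e+5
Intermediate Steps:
p(r, L) = 24/L (p(r, L) = 8*(3/L) = 24/L)
F = 37249/4 (F = (24/(-16) + 98)**2 = (24*(-1/16) + 98)**2 = (-3/2 + 98)**2 = (193/2)**2 = 37249/4 ≈ 9312.3)
(211352 - 1*(-50748)) - F = (211352 - 1*(-50748)) - 1*37249/4 = (211352 + 50748) - 37249/4 = 262100 - 37249/4 = 1011151/4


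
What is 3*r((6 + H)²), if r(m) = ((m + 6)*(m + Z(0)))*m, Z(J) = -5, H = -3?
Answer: 1620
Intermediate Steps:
r(m) = m*(-5 + m)*(6 + m) (r(m) = ((m + 6)*(m - 5))*m = ((6 + m)*(-5 + m))*m = ((-5 + m)*(6 + m))*m = m*(-5 + m)*(6 + m))
3*r((6 + H)²) = 3*((6 - 3)²*(-30 + (6 - 3)² + ((6 - 3)²)²)) = 3*(3²*(-30 + 3² + (3²)²)) = 3*(9*(-30 + 9 + 9²)) = 3*(9*(-30 + 9 + 81)) = 3*(9*60) = 3*540 = 1620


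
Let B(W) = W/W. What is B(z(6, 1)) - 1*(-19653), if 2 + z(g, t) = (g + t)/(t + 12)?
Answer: 19654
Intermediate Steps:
z(g, t) = -2 + (g + t)/(12 + t) (z(g, t) = -2 + (g + t)/(t + 12) = -2 + (g + t)/(12 + t))
B(W) = 1
B(z(6, 1)) - 1*(-19653) = 1 - 1*(-19653) = 1 + 19653 = 19654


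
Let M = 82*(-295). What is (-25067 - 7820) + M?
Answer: -57077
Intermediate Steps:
M = -24190
(-25067 - 7820) + M = (-25067 - 7820) - 24190 = -32887 - 24190 = -57077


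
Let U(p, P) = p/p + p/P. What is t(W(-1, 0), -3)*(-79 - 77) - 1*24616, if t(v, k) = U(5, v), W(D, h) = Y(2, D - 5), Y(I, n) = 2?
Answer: -25162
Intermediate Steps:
W(D, h) = 2
U(p, P) = 1 + p/P
t(v, k) = (5 + v)/v (t(v, k) = (v + 5)/v = (5 + v)/v)
t(W(-1, 0), -3)*(-79 - 77) - 1*24616 = ((5 + 2)/2)*(-79 - 77) - 1*24616 = ((½)*7)*(-156) - 24616 = (7/2)*(-156) - 24616 = -546 - 24616 = -25162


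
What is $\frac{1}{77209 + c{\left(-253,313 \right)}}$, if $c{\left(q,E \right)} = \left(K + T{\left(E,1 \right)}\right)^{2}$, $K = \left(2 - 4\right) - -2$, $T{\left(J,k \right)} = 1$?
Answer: $\frac{1}{77210} \approx 1.2952 \cdot 10^{-5}$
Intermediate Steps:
$K = 0$ ($K = \left(2 - 4\right) + 2 = -2 + 2 = 0$)
$c{\left(q,E \right)} = 1$ ($c{\left(q,E \right)} = \left(0 + 1\right)^{2} = 1^{2} = 1$)
$\frac{1}{77209 + c{\left(-253,313 \right)}} = \frac{1}{77209 + 1} = \frac{1}{77210}$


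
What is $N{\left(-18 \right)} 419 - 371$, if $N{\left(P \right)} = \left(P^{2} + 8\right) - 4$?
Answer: $137061$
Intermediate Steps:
$N{\left(P \right)} = 4 + P^{2}$ ($N{\left(P \right)} = \left(8 + P^{2}\right) - 4 = 4 + P^{2}$)
$N{\left(-18 \right)} 419 - 371 = \left(4 + \left(-18\right)^{2}\right) 419 - 371 = \left(4 + 324\right) 419 - 371 = 328 \cdot 419 - 371 = 137432 - 371 = 137061$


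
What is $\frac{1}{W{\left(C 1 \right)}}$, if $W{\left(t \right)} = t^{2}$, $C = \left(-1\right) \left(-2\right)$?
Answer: $\frac{1}{4} \approx 0.25$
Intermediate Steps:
$C = 2$
$\frac{1}{W{\left(C 1 \right)}} = \frac{1}{\left(2 \cdot 1\right)^{2}} = \frac{1}{2^{2}} = \frac{1}{4}$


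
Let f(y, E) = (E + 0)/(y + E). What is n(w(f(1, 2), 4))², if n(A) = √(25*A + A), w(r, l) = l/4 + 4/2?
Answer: 78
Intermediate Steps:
f(y, E) = E/(E + y)
w(r, l) = 2 + l/4 (w(r, l) = l*(¼) + 4*(½) = l/4 + 2 = 2 + l/4)
n(A) = √26*√A (n(A) = √(26*A) = √26*√A)
n(w(f(1, 2), 4))² = (√26*√(2 + (¼)*4))² = (√26*√(2 + 1))² = (√26*√3)² = (√78)² = 78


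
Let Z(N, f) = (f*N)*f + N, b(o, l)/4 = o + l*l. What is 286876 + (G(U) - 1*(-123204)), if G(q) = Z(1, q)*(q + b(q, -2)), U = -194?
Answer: -35495618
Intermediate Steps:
b(o, l) = 4*o + 4*l**2 (b(o, l) = 4*(o + l*l) = 4*(o + l**2) = 4*o + 4*l**2)
Z(N, f) = N + N*f**2 (Z(N, f) = (N*f)*f + N = N*f**2 + N = N + N*f**2)
G(q) = (1 + q**2)*(16 + 5*q) (G(q) = (1*(1 + q**2))*(q + (4*q + 4*(-2)**2)) = (1 + q**2)*(q + (4*q + 4*4)) = (1 + q**2)*(q + (4*q + 16)) = (1 + q**2)*(q + (16 + 4*q)) = (1 + q**2)*(16 + 5*q))
286876 + (G(U) - 1*(-123204)) = 286876 + ((1 + (-194)**2)*(16 + 5*(-194)) - 1*(-123204)) = 286876 + ((1 + 37636)*(16 - 970) + 123204) = 286876 + (37637*(-954) + 123204) = 286876 + (-35905698 + 123204) = 286876 - 35782494 = -35495618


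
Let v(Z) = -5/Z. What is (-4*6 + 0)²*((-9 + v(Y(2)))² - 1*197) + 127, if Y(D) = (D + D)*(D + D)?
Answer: -253571/4 ≈ -63393.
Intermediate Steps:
Y(D) = 4*D² (Y(D) = (2*D)*(2*D) = 4*D²)
(-4*6 + 0)²*((-9 + v(Y(2)))² - 1*197) + 127 = (-4*6 + 0)²*((-9 - 5/(4*2²))² - 1*197) + 127 = (-24 + 0)²*((-9 - 5/(4*4))² - 197) + 127 = (-24)²*((-9 - 5/16)² - 197) + 127 = 576*((-9 - 5*1/16)² - 197) + 127 = 576*((-9 - 5/16)² - 197) + 127 = 576*((-149/16)² - 197) + 127 = 576*(22201/256 - 197) + 127 = 576*(-28231/256) + 127 = -254079/4 + 127 = -253571/4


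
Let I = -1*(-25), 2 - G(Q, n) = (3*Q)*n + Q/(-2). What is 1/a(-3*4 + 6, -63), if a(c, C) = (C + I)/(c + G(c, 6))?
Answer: -101/38 ≈ -2.6579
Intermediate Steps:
G(Q, n) = 2 + Q/2 - 3*Q*n (G(Q, n) = 2 - ((3*Q)*n + Q/(-2)) = 2 - (3*Q*n + Q*(-1/2)) = 2 - (3*Q*n - Q/2) = 2 - (-Q/2 + 3*Q*n) = 2 + (Q/2 - 3*Q*n) = 2 + Q/2 - 3*Q*n)
I = 25
a(c, C) = (25 + C)/(2 - 33*c/2) (a(c, C) = (C + 25)/(c + (2 + c/2 - 3*c*6)) = (25 + C)/(c + (2 + c/2 - 18*c)) = (25 + C)/(c + (2 - 35*c/2)) = (25 + C)/(2 - 33*c/2))
1/a(-3*4 + 6, -63) = 1/(2*(25 - 63)/(4 - 33*(-3*4 + 6))) = 1/(2*(-38)/(4 - 33*(-12 + 6))) = 1/(2*(-38)/(4 - 33*(-6))) = 1/(2*(-38)/(4 + 198)) = 1/(2*(-38)/202) = 1/(2*(1/202)*(-38)) = 1/(-38/101) = -101/38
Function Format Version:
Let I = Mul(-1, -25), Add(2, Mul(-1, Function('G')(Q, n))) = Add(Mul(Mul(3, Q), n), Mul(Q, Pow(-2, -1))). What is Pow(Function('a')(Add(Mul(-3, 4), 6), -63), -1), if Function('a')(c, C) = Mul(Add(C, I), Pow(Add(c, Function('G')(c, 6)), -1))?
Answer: Rational(-101, 38) ≈ -2.6579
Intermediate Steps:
Function('G')(Q, n) = Add(2, Mul(Rational(1, 2), Q), Mul(-3, Q, n)) (Function('G')(Q, n) = Add(2, Mul(-1, Add(Mul(Mul(3, Q), n), Mul(Q, Pow(-2, -1))))) = Add(2, Mul(-1, Add(Mul(3, Q, n), Mul(Q, Rational(-1, 2))))) = Add(2, Mul(-1, Add(Mul(3, Q, n), Mul(Rational(-1, 2), Q)))) = Add(2, Mul(-1, Add(Mul(Rational(-1, 2), Q), Mul(3, Q, n)))) = Add(2, Add(Mul(Rational(1, 2), Q), Mul(-3, Q, n))) = Add(2, Mul(Rational(1, 2), Q), Mul(-3, Q, n)))
I = 25
Function('a')(c, C) = Mul(Pow(Add(2, Mul(Rational(-33, 2), c)), -1), Add(25, C)) (Function('a')(c, C) = Mul(Add(C, 25), Pow(Add(c, Add(2, Mul(Rational(1, 2), c), Mul(-3, c, 6))), -1)) = Mul(Add(25, C), Pow(Add(c, Add(2, Mul(Rational(1, 2), c), Mul(-18, c))), -1)) = Mul(Add(25, C), Pow(Add(c, Add(2, Mul(Rational(-35, 2), c))), -1)) = Mul(Add(25, C), Pow(Add(2, Mul(Rational(-33, 2), c)), -1)) = Mul(Pow(Add(2, Mul(Rational(-33, 2), c)), -1), Add(25, C)))
Pow(Function('a')(Add(Mul(-3, 4), 6), -63), -1) = Pow(Mul(2, Pow(Add(4, Mul(-33, Add(Mul(-3, 4), 6))), -1), Add(25, -63)), -1) = Pow(Mul(2, Pow(Add(4, Mul(-33, Add(-12, 6))), -1), -38), -1) = Pow(Mul(2, Pow(Add(4, Mul(-33, -6)), -1), -38), -1) = Pow(Mul(2, Pow(Add(4, 198), -1), -38), -1) = Pow(Mul(2, Pow(202, -1), -38), -1) = Pow(Mul(2, Rational(1, 202), -38), -1) = Pow(Rational(-38, 101), -1) = Rational(-101, 38)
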